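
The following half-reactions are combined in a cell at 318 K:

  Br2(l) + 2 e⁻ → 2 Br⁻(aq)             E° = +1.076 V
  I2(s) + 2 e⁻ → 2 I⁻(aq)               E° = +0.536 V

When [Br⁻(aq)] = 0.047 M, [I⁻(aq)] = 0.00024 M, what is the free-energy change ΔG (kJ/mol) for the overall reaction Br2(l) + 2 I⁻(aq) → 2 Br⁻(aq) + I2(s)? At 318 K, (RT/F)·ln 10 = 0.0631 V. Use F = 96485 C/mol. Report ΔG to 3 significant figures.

−76.3 kJ/mol

E°cell = +1.076 − (+0.536) = +0.540 V; the balanced reaction transfers n = 2 electrons.
The reaction quotient is [Br⁻(aq)]^2 / [I⁻(aq)]^2 = 3.84×10^4; by Nernst, E = +0.540 − (0.0631/2)(4.584) = +0.3954 V.
ΔG = −nFE = −(2)(96485)(+0.3954) J/mol = −76.3 kJ/mol.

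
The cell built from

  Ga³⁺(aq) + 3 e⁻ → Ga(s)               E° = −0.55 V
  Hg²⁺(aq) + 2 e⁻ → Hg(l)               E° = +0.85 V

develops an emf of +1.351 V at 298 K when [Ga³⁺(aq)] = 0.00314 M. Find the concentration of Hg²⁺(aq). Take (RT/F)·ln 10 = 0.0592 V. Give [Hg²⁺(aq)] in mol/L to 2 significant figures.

The Hg²⁺/Hg couple has the larger reduction potential, so it is the cathode: E°cell = +0.85 − (−0.55) = +1.40 V and n = 6.
Since E = E° − (0.0592/n)·log Q, log Q = n(E° − E)/0.0592 = 4.966.
Balancing electrons gives 3 Hg²⁺(aq) + 2 Ga(s) → 3 Hg(l) + 2 Ga³⁺(aq); thus Q = [Ga³⁺(aq)]^2 / [Hg²⁺(aq)]^3.
Substituting the known concentrations and solving, log [Hg²⁺(aq)] = −3.324 and [Hg²⁺(aq)] = 0.00047 M.

0.00047 M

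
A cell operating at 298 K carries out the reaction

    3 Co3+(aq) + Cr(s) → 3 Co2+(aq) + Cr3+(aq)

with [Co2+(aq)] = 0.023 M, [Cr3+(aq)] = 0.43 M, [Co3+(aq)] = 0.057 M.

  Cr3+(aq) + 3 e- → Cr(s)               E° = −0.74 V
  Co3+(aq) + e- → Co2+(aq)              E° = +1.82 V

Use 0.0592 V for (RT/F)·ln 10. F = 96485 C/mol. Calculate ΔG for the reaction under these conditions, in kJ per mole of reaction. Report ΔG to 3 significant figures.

With Co³⁺/Co²⁺ reduced at the cathode, E°cell = +1.82 − (−0.74) = +2.56 V and n = 3.
Here Q = ([Co2+(aq)]^3·[Cr3+(aq)]) / [Co3+(aq)]^3 = 0.0283 (log Q = −1.549), giving E = +2.56 − (0.0592/3)·(−1.549) = +2.5906 V.
Finally ΔG = −nFE = −(3)(96485 C/mol)(+2.5906 V) = −750 kJ/mol.

−750 kJ/mol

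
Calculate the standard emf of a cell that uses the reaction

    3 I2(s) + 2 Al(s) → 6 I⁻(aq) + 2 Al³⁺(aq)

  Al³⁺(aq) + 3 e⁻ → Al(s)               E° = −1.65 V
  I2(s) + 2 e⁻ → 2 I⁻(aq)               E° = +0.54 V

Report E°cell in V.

+2.19 V

I2(s) gains electrons, so the I₂/I⁻ couple is the cathode; the Al³⁺/Al couple is the anode.
E°cell = E°(cathode) − E°(anode) = +0.54 − (−1.65) = +2.19 V.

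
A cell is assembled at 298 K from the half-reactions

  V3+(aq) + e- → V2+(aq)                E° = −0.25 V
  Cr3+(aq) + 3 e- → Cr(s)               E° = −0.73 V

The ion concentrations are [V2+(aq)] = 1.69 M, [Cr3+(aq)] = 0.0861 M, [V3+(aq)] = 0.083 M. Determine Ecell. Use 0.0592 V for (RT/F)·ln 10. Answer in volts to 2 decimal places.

The V³⁺/V²⁺ couple has the more positive E°, so it is the cathode; Cr³⁺/Cr is the anode.
The standard potential is −0.25 − (−0.73) = +0.48 V and the balanced reaction transfers n = 3 electrons.
For the overall reaction 3 V3+(aq) + Cr(s) → 3 V2+(aq) + Cr3+(aq), Q = ([V2+(aq)]^3·[Cr3+(aq)]) / [V3+(aq)]^3 = 727, giving log Q = 2.861.
E = E° − (0.0592/n)·log Q = +0.48 − (0.0592/3)(2.861) = +0.42 V.

+0.42 V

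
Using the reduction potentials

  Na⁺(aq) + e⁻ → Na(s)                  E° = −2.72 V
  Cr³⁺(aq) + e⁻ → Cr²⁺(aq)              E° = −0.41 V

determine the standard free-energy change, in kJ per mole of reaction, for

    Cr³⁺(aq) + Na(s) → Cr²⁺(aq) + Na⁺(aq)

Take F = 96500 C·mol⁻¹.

In the reaction as written Cr³⁺(aq) is reduced, so the Cr³⁺/Cr²⁺ couple is the cathode and Na⁺/Na is the anode.
E°cell = −0.41 − (−2.72) = +2.31 V; balancing electrons gives n = 1.
ΔG° = −nFE°cell = −(1)(96500)(+2.31) J/mol = −223 kJ/mol.

−223 kJ/mol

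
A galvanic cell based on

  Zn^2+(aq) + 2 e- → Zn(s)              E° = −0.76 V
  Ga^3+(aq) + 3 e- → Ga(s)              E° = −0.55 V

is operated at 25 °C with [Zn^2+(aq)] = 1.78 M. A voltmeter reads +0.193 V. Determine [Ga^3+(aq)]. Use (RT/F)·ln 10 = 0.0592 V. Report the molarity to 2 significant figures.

0.33 M

The Ga³⁺/Ga couple has the larger reduction potential, so it is the cathode: E°cell = −0.55 − (−0.76) = +0.21 V and n = 6.
Rearranging E = E° − (0.0592/n)·log Q gives log Q = 6(+0.21 − (+0.193))/0.0592 = 1.723.
The balanced reaction is 2 Ga^3+(aq) + 3 Zn(s) → 2 Ga(s) + 3 Zn^2+(aq), so Q = [Zn^2+(aq)]^3 / [Ga^3+(aq)]^2.
Isolating [Ga^3+(aq)] in Q = 10^{1.723} yields log [Ga^3+(aq)] = −0.486, i.e. 0.33 M.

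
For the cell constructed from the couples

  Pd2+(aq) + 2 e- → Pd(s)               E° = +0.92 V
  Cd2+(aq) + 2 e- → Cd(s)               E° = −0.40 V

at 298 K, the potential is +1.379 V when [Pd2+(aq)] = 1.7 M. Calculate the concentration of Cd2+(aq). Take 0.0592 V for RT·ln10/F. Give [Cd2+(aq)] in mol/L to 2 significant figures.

0.017 M

The Pd²⁺/Pd couple has the larger reduction potential, so it is the cathode: E°cell = +0.92 − (−0.40) = +1.32 V and n = 2.
Since E = E° − (0.0592/n)·log Q, log Q = n(E° − E)/0.0592 = −1.993.
The balanced reaction is Pd2+(aq) + Cd(s) → Pd(s) + Cd2+(aq), so Q = [Cd2+(aq)] / [Pd2+(aq)].
Solving for the unknown gives log [Cd2+(aq)] = −1.763, so [Cd2+(aq)] ≈ 0.017 M.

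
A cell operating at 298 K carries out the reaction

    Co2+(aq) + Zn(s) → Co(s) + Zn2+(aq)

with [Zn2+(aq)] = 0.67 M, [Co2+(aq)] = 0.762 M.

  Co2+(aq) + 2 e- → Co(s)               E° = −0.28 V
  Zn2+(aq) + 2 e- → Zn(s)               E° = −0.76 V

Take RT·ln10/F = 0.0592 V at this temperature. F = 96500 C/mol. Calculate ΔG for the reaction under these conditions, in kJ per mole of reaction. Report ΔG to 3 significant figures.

−93.0 kJ/mol

The standard cell potential is −0.28 − (−0.76) = +0.48 V, with n = 2 electrons in the balanced equation.
Here Q = [Zn2+(aq)] / [Co2+(aq)] = 0.879 (log Q = −0.056), giving E = +0.48 − (0.0592/2)·(−0.056) = +0.4817 V.
ΔG = −nFE = −(2)(96500)(+0.4817) J/mol = −93.0 kJ/mol.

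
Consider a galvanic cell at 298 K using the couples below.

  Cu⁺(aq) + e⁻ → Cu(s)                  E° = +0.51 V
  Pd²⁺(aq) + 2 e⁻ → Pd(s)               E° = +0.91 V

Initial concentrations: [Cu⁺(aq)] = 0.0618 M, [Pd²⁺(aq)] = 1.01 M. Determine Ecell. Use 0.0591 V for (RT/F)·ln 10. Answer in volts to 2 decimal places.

Since E°(Pd²⁺/Pd) > E°(Cu⁺/Cu), Pd²⁺/Pd serves as the cathode.
E°cell = E°cat − E°an = +0.91 − (+0.51) = +0.40 V; n = 2.
For the overall reaction Pd²⁺(aq) + 2 Cu(s) → Pd(s) + 2 Cu⁺(aq), Q = [Cu⁺(aq)]^2 / [Pd²⁺(aq)] = 0.00378, giving log Q = −2.422.
By the Nernst equation, E = +0.40 − (0.0591/2)·(−2.422) = +0.47 V.

+0.47 V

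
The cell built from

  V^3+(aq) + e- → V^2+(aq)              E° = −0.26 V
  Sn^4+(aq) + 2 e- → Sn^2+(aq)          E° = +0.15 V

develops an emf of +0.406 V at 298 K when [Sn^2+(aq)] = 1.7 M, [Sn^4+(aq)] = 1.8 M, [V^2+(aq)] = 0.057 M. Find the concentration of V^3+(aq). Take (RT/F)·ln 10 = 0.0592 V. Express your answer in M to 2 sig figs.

0.069 M

With Sn⁴⁺/Sn²⁺ at the cathode and V³⁺/V²⁺ at the anode, E°cell = +0.15 − (−0.26) = +0.41 V (n = 2).
From the Nernst equation, log Q = n(E° − E)/0.0592 = 2·(+0.41 − (+0.406))/0.0592 = 0.135.
Balancing electrons gives Sn^4+(aq) + 2 V^2+(aq) → Sn^2+(aq) + 2 V^3+(aq); thus Q = ([Sn^2+(aq)]·[V^3+(aq)]^2) / ([Sn^4+(aq)]·[V^2+(aq)]^2).
Solving for the unknown gives log [V^3+(aq)] = −1.164, so [V^3+(aq)] ≈ 0.069 M.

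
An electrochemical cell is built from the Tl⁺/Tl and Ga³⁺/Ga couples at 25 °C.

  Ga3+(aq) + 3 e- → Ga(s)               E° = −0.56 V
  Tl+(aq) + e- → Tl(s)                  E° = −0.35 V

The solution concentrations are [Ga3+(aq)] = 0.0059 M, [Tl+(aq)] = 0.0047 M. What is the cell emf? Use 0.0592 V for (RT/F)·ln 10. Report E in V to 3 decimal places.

+0.116 V

The Tl⁺/Tl couple has the more positive E°, so it is the cathode; Ga³⁺/Ga is the anode.
E°cell = E°cat − E°an = −0.35 − (−0.56) = +0.21 V; n = 3.
For the overall reaction 3 Tl+(aq) + Ga(s) → 3 Tl(s) + Ga3+(aq), Q = [Ga3+(aq)] / [Tl+(aq)]^3 = 5.68×10^4, giving log Q = 4.755.
By the Nernst equation, E = +0.21 − (0.0592/3)·(4.755) = +0.116 V.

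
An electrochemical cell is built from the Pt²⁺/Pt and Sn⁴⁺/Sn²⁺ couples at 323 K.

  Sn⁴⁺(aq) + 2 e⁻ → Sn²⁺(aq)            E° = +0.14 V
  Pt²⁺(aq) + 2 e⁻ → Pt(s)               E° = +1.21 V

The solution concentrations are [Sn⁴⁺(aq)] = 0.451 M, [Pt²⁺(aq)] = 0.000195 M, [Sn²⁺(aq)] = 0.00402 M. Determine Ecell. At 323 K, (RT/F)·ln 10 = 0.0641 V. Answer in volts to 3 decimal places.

The Pt²⁺/Pt couple has the more positive E°, so it is the cathode; Sn⁴⁺/Sn²⁺ is the anode.
E°cell = E°cat − E°an = +1.21 − (+0.14) = +1.07 V; n = 2.
For the overall reaction Pt²⁺(aq) + Sn²⁺(aq) → Pt(s) + Sn⁴⁺(aq), Q = [Sn⁴⁺(aq)] / ([Pt²⁺(aq)]·[Sn²⁺(aq)]) = 5.75×10^5, giving log Q = 5.760.
Applying E = E° − (RT ln10/nF)·log Q gives +1.07 − (0.0641/2)(5.760) = +0.885 V.

+0.885 V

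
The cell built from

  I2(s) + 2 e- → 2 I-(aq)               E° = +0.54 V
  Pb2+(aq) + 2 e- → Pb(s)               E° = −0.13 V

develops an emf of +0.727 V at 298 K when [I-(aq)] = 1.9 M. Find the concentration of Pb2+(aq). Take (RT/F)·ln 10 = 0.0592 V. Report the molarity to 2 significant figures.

0.0033 M

The I₂/I⁻ couple has the larger reduction potential, so it is the cathode: E°cell = +0.54 − (−0.13) = +0.67 V and n = 2.
Rearranging E = E° − (0.0592/n)·log Q gives log Q = 2(+0.67 − (+0.727))/0.0592 = −1.926.
For I2(s) + Pb(s) → 2 I-(aq) + Pb2+(aq), the reaction quotient is Q = [I-(aq)]^2·[Pb2+(aq)].
Substituting the known concentrations and solving, log [Pb2+(aq)] = −2.484 and [Pb2+(aq)] = 0.0033 M.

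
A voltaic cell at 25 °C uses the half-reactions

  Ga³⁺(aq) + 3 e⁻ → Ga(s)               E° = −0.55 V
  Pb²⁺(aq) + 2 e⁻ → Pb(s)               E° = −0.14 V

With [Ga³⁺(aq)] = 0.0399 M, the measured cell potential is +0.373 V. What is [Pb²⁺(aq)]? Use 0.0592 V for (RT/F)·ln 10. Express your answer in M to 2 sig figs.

0.0066 M

Pb²⁺/Pb is the cathode (higher E°); E°cell = −0.14 − (−0.55) = +0.41 V with n = 6.
Since E = E° − (0.0592/n)·log Q, log Q = n(E° − E)/0.0592 = 3.750.
Balancing electrons gives 3 Pb²⁺(aq) + 2 Ga(s) → 3 Pb(s) + 2 Ga³⁺(aq); thus Q = [Ga³⁺(aq)]^2 / [Pb²⁺(aq)]^3.
Solving for the unknown gives log [Pb²⁺(aq)] = −2.183, so [Pb²⁺(aq)] ≈ 0.0066 M.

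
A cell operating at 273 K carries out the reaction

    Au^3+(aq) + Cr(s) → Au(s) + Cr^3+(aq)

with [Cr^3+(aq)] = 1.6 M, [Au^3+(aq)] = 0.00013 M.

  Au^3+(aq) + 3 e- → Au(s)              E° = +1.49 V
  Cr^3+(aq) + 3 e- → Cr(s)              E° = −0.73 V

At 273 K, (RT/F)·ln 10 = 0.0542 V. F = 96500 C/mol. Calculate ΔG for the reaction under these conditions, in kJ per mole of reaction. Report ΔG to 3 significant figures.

−621 kJ/mol

The standard cell potential is +1.49 − (−0.73) = +2.22 V, with n = 3 electrons in the balanced equation.
Q = [Cr^3+(aq)] / [Au^3+(aq)] = 1.23×10^4, so log Q = 4.090 and E = +2.22 − (0.0542/3)(4.090) = +2.1461 V.
Then ΔG = −nFE = −3 × 96500 × +2.1461 J/mol = −621 kJ/mol.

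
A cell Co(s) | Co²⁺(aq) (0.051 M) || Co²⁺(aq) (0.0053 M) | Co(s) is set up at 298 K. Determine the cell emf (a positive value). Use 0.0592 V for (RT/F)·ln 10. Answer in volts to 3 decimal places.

For a concentration cell E°cell = 0, since both electrodes use the same couple.
The compartment with the higher Co²⁺(aq) concentration (0.051 M) acts as the cathode; ions are reduced there and produced at the dilute (0.0053 M) anode.
With n = 2, Ecell = −(0.0592/2)·log([dilute]/[conc]) = −(0.0592/2)·log(0.0053/0.051) = +0.029 V.

0.029 V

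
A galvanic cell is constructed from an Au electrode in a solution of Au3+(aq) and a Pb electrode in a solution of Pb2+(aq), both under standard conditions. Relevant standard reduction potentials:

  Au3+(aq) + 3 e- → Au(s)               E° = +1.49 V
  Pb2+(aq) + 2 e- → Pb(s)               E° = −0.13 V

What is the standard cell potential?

Of the two couples in this cell, the one with the more positive reduction potential is reduced at the cathode: here that is Au³⁺/Au (+1.49 V); Pb²⁺/Pb (−0.13 V) is the anode.
E°cell = E°(cathode) − E°(anode) = +1.49 − (−0.13) = +1.62 V.

+1.62 V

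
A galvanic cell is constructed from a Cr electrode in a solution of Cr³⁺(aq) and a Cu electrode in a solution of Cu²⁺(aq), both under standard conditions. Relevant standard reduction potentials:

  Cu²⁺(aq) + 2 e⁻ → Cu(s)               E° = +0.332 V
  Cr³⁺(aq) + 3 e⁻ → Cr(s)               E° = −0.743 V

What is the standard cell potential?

Of the two couples in this cell, the one with the more positive reduction potential is reduced at the cathode: here that is Cu²⁺/Cu (+0.332 V); Cr³⁺/Cr (−0.743 V) is the anode.
E°cell = E°(cathode) − E°(anode) = +0.332 − (−0.743) = +1.075 V.

+1.075 V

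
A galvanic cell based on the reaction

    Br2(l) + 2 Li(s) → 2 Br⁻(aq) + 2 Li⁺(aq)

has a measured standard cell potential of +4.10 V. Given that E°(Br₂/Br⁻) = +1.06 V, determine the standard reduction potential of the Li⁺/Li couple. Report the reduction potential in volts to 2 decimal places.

−3.04 V

In the reaction as written the Br₂/Br⁻ couple is reduced (cathode) and Li⁺/Li is oxidized (anode), so E°cell = E°(Br₂/Br⁻) − E°(Li⁺/Li).
E°(Li⁺/Li) = E°(cathode) − E°cell = +1.06 − (+4.10) = −3.04 V.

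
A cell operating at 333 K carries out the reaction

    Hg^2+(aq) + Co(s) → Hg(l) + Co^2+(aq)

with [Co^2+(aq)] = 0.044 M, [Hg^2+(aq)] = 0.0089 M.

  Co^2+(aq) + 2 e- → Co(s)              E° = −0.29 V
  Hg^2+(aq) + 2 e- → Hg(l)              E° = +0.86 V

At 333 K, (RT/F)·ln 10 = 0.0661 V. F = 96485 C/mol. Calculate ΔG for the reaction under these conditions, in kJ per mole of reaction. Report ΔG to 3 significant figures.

With Hg²⁺/Hg reduced at the cathode, E°cell = +0.86 − (−0.29) = +1.15 V and n = 2.
The reaction quotient is [Co^2+(aq)] / [Hg^2+(aq)] = 4.94; by Nernst, E = +1.15 − (0.0661/2)(0.694) = +1.1271 V.
Then ΔG = −nFE = −2 × 96485 × +1.1271 J/mol = −217 kJ/mol.

−217 kJ/mol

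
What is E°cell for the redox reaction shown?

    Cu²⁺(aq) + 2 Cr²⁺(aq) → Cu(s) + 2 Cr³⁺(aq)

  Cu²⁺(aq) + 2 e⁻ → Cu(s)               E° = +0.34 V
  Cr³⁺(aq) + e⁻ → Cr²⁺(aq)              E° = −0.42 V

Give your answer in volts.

+0.76 V

Cu²⁺(aq) gains electrons, so the Cu²⁺/Cu couple is the cathode; the Cr³⁺/Cr²⁺ couple is the anode.
E°cell = E°(cathode) − E°(anode) = +0.34 − (−0.42) = +0.76 V.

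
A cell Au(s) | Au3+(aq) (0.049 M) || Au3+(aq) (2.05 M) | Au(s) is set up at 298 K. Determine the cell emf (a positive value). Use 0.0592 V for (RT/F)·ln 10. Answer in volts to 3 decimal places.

0.032 V

For a concentration cell E°cell = 0, since both electrodes use the same couple.
The compartment with the higher Au3+(aq) concentration (2.05 M) acts as the cathode; ions are reduced there and produced at the dilute (0.049 M) anode.
With n = 3, Ecell = −(0.0592/3)·log([dilute]/[conc]) = −(0.0592/3)·log(0.049/2.05) = +0.032 V.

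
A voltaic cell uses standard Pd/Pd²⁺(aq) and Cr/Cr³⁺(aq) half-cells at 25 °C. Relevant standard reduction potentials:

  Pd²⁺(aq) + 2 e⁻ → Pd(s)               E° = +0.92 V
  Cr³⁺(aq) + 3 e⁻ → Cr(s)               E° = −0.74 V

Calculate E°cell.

+1.66 V

Of the two couples in this cell, the one with the more positive reduction potential is reduced at the cathode: here that is Pd²⁺/Pd (+0.92 V); Cr³⁺/Cr (−0.74 V) is the anode.
E°cell = E°(cathode) − E°(anode) = +0.92 − (−0.74) = +1.66 V.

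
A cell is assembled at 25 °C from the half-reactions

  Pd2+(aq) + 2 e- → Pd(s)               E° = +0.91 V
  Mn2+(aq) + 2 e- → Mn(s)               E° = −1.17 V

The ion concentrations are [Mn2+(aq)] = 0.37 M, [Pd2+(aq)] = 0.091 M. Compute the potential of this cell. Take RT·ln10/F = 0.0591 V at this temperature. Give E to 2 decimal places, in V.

Since E°(Pd²⁺/Pd) > E°(Mn²⁺/Mn), Pd²⁺/Pd serves as the cathode.
E°cell = E°cat − E°an = +0.91 − (−1.17) = +2.08 V; n = 2.
Balancing gives Pd2+(aq) + Mn(s) → Pd(s) + Mn2+(aq); hence Q = [Mn2+(aq)] / [Pd2+(aq)] = 4.07 (log Q = 0.609).
By the Nernst equation, E = +2.08 − (0.0591/2)·(0.609) = +2.06 V.

+2.06 V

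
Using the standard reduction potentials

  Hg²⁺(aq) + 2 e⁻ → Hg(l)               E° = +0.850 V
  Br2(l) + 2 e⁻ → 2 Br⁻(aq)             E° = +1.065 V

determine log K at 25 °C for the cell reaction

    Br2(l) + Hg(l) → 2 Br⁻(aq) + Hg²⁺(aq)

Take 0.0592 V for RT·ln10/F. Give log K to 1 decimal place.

log K = 7.3

The Br₂/Br⁻ couple is reduced (cathode); E°cell = +1.065 − (+0.850) = +0.215 V with n = 2.
At equilibrium E = 0, so log K = nE°cell / 0.0592 = (2)(+0.215) / 0.0592 = 7.3.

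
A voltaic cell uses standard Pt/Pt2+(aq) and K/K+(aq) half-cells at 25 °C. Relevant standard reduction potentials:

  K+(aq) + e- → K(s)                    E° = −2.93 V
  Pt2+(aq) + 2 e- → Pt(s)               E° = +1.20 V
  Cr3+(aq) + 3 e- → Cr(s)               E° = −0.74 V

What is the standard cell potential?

+4.13 V

Of the two couples in this cell, the one with the more positive reduction potential is reduced at the cathode: here that is Pt²⁺/Pt (+1.20 V); K⁺/K (−2.93 V) is the anode.
E°cell = E°(cathode) − E°(anode) = +1.20 − (−2.93) = +4.13 V.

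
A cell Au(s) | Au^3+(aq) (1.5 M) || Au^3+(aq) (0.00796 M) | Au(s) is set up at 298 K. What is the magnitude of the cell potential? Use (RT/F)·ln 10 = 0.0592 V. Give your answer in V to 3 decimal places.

0.045 V

For a concentration cell E°cell = 0, since both electrodes use the same couple.
The compartment with the higher Au^3+(aq) concentration (1.5 M) acts as the cathode; ions are reduced there and produced at the dilute (0.00796 M) anode.
With n = 3, Ecell = −(0.0592/3)·log([dilute]/[conc]) = −(0.0592/3)·log(0.00796/1.5) = +0.045 V.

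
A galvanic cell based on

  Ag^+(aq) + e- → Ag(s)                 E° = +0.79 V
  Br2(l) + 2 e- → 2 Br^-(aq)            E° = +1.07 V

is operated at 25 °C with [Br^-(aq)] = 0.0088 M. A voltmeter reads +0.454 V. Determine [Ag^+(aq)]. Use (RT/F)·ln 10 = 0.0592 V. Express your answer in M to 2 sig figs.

0.13 M

Br₂/Br⁻ is the cathode (higher E°); E°cell = +1.07 − (+0.79) = +0.28 V with n = 2.
From the Nernst equation, log Q = n(E° − E)/0.0592 = 2·(+0.28 − (+0.454))/0.0592 = −5.878.
Balancing electrons gives Br2(l) + 2 Ag(s) → 2 Br^-(aq) + 2 Ag^+(aq); thus Q = [Br^-(aq)]^2·[Ag^+(aq)]^2.
Solving for the unknown gives log [Ag^+(aq)] = −0.883, so [Ag^+(aq)] ≈ 0.13 M.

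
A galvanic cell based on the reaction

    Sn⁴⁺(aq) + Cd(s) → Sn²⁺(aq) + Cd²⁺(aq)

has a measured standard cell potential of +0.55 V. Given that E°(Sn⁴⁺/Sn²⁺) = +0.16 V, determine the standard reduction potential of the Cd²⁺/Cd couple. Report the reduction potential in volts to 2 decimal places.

−0.39 V

In the reaction as written the Sn⁴⁺/Sn²⁺ couple is reduced (cathode) and Cd²⁺/Cd is oxidized (anode), so E°cell = E°(Sn⁴⁺/Sn²⁺) − E°(Cd²⁺/Cd).
E°(Cd²⁺/Cd) = E°(cathode) − E°cell = +0.16 − (+0.55) = −0.39 V.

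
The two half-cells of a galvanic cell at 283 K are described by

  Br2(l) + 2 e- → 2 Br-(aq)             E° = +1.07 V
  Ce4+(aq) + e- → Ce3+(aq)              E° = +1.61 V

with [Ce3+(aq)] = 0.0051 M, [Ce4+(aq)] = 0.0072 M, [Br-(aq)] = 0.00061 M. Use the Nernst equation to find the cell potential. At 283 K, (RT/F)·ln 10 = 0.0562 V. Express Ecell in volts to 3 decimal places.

Since E°(Ce⁴⁺/Ce³⁺) > E°(Br₂/Br⁻), Ce⁴⁺/Ce³⁺ serves as the cathode.
E°cell = E°cat − E°an = +1.61 − (+1.07) = +0.54 V; n = 2.
For the overall reaction 2 Ce4+(aq) + 2 Br-(aq) → 2 Ce3+(aq) + Br2(l), Q = [Ce3+(aq)]^2 / ([Ce4+(aq)]^2·[Br-(aq)]^2) = 1.35×10^6, giving log Q = 6.130.
Applying E = E° − (RT ln10/nF)·log Q gives +0.54 − (0.0562/2)(6.130) = +0.368 V.

+0.368 V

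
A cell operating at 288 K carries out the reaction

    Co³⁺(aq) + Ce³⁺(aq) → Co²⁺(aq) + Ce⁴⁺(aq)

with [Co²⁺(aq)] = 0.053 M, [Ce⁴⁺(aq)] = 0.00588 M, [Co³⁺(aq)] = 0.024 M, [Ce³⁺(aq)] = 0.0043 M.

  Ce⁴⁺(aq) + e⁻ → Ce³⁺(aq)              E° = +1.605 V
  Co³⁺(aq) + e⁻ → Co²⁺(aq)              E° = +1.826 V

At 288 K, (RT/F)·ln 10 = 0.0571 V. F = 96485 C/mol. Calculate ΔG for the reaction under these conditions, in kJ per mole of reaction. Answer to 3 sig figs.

−18.7 kJ/mol

With Co³⁺/Co²⁺ reduced at the cathode, E°cell = +1.826 − (+1.605) = +0.221 V and n = 1.
The reaction quotient is ([Co²⁺(aq)]·[Ce⁴⁺(aq)]) / ([Co³⁺(aq)]·[Ce³⁺(aq)]) = 3.02; by Nernst, E = +0.221 − (0.0571/1)(0.480) = +0.1936 V.
ΔG = −nFE = −(1)(96485)(+0.1936) J/mol = −18.7 kJ/mol.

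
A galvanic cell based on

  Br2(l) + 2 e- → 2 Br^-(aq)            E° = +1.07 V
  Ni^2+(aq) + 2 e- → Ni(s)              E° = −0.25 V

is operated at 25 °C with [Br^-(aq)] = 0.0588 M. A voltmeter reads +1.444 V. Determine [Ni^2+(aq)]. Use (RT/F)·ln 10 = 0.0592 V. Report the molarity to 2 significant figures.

0.019 M

With Br₂/Br⁻ at the cathode and Ni²⁺/Ni at the anode, E°cell = +1.07 − (−0.25) = +1.32 V (n = 2).
From the Nernst equation, log Q = n(E° − E)/0.0592 = 2·(+1.32 − (+1.444))/0.0592 = −4.189.
Balancing electrons gives Br2(l) + Ni(s) → 2 Br^-(aq) + Ni^2+(aq); thus Q = [Br^-(aq)]^2·[Ni^2+(aq)].
Solving for the unknown gives log [Ni^2+(aq)] = −1.728, so [Ni^2+(aq)] ≈ 0.019 M.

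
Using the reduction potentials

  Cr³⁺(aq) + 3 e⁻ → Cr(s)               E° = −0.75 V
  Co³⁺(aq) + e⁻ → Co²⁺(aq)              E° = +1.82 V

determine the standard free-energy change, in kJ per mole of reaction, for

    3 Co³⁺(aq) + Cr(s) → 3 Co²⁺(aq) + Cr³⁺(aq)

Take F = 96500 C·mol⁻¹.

−744 kJ/mol

In the reaction as written Co³⁺(aq) is reduced, so the Co³⁺/Co²⁺ couple is the cathode and Cr³⁺/Cr is the anode.
E°cell = +1.82 − (−0.75) = +2.57 V; balancing electrons gives n = 3.
ΔG° = −nFE°cell = −(3)(96500)(+2.57) J/mol = −744 kJ/mol.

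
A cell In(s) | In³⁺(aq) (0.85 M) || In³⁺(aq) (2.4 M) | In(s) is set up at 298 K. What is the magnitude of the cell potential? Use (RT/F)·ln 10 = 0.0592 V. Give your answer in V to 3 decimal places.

For a concentration cell E°cell = 0, since both electrodes use the same couple.
The compartment with the higher In³⁺(aq) concentration (2.4 M) acts as the cathode; ions are reduced there and produced at the dilute (0.85 M) anode.
With n = 3, Ecell = −(0.0592/3)·log([dilute]/[conc]) = −(0.0592/3)·log(0.85/2.4) = +0.009 V.

0.009 V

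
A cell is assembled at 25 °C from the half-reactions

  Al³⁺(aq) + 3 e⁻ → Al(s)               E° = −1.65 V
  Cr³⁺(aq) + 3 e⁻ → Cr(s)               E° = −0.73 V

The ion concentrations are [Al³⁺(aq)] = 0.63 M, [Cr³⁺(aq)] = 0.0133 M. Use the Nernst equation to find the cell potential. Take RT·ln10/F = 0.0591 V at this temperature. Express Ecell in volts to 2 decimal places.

+0.89 V

Cr³⁺/Cr is reduced (cathode, E° = −0.73 V) and Al³⁺/Al is oxidized (anode).
The standard potential is −0.73 − (−1.65) = +0.92 V and the balanced reaction transfers n = 3 electrons.
For the overall reaction Cr³⁺(aq) + Al(s) → Cr(s) + Al³⁺(aq), Q = [Al³⁺(aq)] / [Cr³⁺(aq)] = 47.4, giving log Q = 1.675.
E = E° − (0.0591/n)·log Q = +0.92 − (0.0591/3)(1.675) = +0.89 V.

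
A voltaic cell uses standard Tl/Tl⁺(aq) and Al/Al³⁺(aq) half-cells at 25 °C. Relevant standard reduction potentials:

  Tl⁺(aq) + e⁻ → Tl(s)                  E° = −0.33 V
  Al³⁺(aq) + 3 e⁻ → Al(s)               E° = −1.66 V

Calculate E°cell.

+1.33 V

Of the two couples in this cell, the one with the more positive reduction potential is reduced at the cathode: here that is Tl⁺/Tl (−0.33 V); Al³⁺/Al (−1.66 V) is the anode.
E°cell = E°(cathode) − E°(anode) = −0.33 − (−1.66) = +1.33 V.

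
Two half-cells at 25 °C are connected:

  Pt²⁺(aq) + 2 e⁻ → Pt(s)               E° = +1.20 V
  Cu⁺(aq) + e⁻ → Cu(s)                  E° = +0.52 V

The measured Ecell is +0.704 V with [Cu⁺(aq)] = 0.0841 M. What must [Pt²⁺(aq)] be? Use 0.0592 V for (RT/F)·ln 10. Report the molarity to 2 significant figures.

0.046 M

With Pt²⁺/Pt at the cathode and Cu⁺/Cu at the anode, E°cell = +1.20 − (+0.52) = +0.68 V (n = 2).
Rearranging E = E° − (0.0592/n)·log Q gives log Q = 2(+0.68 − (+0.704))/0.0592 = −0.811.
The balanced reaction is Pt²⁺(aq) + 2 Cu(s) → Pt(s) + 2 Cu⁺(aq), so Q = [Cu⁺(aq)]^2 / [Pt²⁺(aq)].
Solving for the unknown gives log [Pt²⁺(aq)] = −1.339, so [Pt²⁺(aq)] ≈ 0.046 M.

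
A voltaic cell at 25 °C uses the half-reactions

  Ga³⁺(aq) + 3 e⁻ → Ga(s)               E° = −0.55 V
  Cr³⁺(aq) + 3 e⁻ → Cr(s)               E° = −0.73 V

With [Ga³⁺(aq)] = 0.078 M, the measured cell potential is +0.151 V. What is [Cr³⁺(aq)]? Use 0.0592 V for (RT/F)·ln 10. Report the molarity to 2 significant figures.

2.3 M

The Ga³⁺/Ga couple has the larger reduction potential, so it is the cathode: E°cell = −0.55 − (−0.73) = +0.18 V and n = 3.
Rearranging E = E° − (0.0592/n)·log Q gives log Q = 3(+0.18 − (+0.151))/0.0592 = 1.470.
Balancing electrons gives Ga³⁺(aq) + Cr(s) → Ga(s) + Cr³⁺(aq); thus Q = [Cr³⁺(aq)] / [Ga³⁺(aq)].
Substituting the known concentrations and solving, log [Cr³⁺(aq)] = 0.362 and [Cr³⁺(aq)] = 2.3 M.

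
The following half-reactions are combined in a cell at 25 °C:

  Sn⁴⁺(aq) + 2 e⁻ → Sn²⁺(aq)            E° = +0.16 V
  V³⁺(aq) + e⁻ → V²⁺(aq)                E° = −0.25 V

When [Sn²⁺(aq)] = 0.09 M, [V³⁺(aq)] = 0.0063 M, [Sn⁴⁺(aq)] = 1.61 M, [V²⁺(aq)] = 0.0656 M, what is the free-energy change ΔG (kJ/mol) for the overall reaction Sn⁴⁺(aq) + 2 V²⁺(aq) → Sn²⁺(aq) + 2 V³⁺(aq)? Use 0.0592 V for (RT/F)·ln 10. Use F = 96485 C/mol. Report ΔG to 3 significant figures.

The standard cell potential is +0.16 − (−0.25) = +0.41 V, with n = 2 electrons in the balanced equation.
Q = ([Sn²⁺(aq)]·[V³⁺(aq)]^2) / ([Sn⁴⁺(aq)]·[V²⁺(aq)]^2) = 0.000516, so log Q = −3.288 and E = +0.41 − (0.0592/2)(−3.288) = +0.5073 V.
Finally ΔG = −nFE = −(2)(96485 C/mol)(+0.5073 V) = −97.9 kJ/mol.

−97.9 kJ/mol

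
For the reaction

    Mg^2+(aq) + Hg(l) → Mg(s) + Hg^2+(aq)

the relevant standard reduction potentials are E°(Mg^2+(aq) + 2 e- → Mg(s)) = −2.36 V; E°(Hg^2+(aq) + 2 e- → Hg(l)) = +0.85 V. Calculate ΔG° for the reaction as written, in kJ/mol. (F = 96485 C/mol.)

In the reaction as written Mg^2+(aq) is reduced, so the Mg²⁺/Mg couple is the cathode and Hg²⁺/Hg is the anode.
E°cell = −2.36 − (+0.85) = −3.21 V; balancing electrons gives n = 2.
ΔG° = −nFE°cell = −(2)(96485)(−3.21) J/mol = +619 kJ/mol.

+619 kJ/mol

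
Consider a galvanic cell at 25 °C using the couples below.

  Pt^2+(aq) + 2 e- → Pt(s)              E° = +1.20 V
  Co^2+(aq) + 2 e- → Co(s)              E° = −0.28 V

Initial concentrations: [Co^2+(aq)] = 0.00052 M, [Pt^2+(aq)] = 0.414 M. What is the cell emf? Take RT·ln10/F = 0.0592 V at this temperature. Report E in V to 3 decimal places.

Pt²⁺/Pt is reduced (cathode, E° = +1.20 V) and Co²⁺/Co is oxidized (anode).
The standard potential is +1.20 − (−0.28) = +1.48 V and the balanced reaction transfers n = 2 electrons.
Balancing gives Pt^2+(aq) + Co(s) → Pt(s) + Co^2+(aq); hence Q = [Co^2+(aq)] / [Pt^2+(aq)] = 0.00126 (log Q = −2.901).
E = E° − (0.0592/n)·log Q = +1.48 − (0.0592/2)(−2.901) = +1.566 V.

+1.566 V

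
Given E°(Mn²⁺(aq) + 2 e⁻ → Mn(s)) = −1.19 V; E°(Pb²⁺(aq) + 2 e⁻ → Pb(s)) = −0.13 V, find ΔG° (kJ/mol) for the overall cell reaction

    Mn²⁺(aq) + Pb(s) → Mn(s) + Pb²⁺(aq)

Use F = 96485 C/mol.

+205 kJ/mol

In the reaction as written Mn²⁺(aq) is reduced, so the Mn²⁺/Mn couple is the cathode and Pb²⁺/Pb is the anode.
E°cell = −1.19 − (−0.13) = −1.06 V; balancing electrons gives n = 2.
ΔG° = −nFE°cell = −(2)(96485)(−1.06) J/mol = +205 kJ/mol.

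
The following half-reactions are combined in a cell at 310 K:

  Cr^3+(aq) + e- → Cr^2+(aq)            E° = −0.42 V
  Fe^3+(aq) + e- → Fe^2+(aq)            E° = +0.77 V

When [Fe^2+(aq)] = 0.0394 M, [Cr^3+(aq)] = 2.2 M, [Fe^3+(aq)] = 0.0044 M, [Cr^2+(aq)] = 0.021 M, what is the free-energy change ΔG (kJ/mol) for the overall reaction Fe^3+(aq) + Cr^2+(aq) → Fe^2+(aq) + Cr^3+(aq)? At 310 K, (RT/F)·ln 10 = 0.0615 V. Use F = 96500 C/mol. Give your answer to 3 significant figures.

−97.2 kJ/mol

The standard cell potential is +0.77 − (−0.42) = +1.19 V, with n = 1 electron in the balanced equation.
Here Q = ([Fe^2+(aq)]·[Cr^3+(aq)]) / ([Fe^3+(aq)]·[Cr^2+(aq)]) = 938 (log Q = 2.972), giving E = +1.19 − (0.0615/1)·(2.972) = +1.0072 V.
Finally ΔG = −nFE = −(1)(96500 C/mol)(+1.0072 V) = −97.2 kJ/mol.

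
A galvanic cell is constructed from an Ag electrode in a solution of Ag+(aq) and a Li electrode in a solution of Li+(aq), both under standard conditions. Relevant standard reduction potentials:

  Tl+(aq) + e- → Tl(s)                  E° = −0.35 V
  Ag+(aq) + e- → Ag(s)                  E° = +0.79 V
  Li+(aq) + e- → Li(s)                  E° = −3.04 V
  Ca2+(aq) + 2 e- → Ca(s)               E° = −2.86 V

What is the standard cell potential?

+3.83 V

The Ag⁺/Ag couple has the higher E°, so Ag ion is reduced (cathode) and Li is oxidized (anode).
E°cell = E°(cathode) − E°(anode) = +0.79 − (−3.04) = +3.83 V.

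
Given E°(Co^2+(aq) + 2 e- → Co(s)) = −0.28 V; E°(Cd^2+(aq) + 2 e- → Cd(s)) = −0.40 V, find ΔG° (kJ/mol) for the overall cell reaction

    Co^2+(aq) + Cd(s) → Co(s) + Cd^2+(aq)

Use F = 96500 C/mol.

−23.2 kJ/mol

In the reaction as written Co^2+(aq) is reduced, so the Co²⁺/Co couple is the cathode and Cd²⁺/Cd is the anode.
E°cell = −0.28 − (−0.40) = +0.12 V; balancing electrons gives n = 2.
ΔG° = −nFE°cell = −(2)(96500)(+0.12) J/mol = −23.2 kJ/mol.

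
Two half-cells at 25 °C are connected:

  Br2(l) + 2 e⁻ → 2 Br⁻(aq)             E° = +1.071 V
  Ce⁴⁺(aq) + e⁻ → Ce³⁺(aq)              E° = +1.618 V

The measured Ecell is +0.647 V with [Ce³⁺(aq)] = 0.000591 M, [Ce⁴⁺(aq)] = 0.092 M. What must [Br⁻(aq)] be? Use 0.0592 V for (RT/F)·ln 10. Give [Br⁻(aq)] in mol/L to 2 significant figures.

0.31 M

The Ce⁴⁺/Ce³⁺ couple has the larger reduction potential, so it is the cathode: E°cell = +1.618 − (+1.071) = +0.547 V and n = 2.
Rearranging E = E° − (0.0592/n)·log Q gives log Q = 2(+0.547 − (+0.647))/0.0592 = −3.378.
For 2 Ce⁴⁺(aq) + 2 Br⁻(aq) → 2 Ce³⁺(aq) + Br2(l), the reaction quotient is Q = [Ce³⁺(aq)]^2 / ([Ce⁴⁺(aq)]^2·[Br⁻(aq)]^2).
Substituting the known concentrations and solving, log [Br⁻(aq)] = −0.503 and [Br⁻(aq)] = 0.31 M.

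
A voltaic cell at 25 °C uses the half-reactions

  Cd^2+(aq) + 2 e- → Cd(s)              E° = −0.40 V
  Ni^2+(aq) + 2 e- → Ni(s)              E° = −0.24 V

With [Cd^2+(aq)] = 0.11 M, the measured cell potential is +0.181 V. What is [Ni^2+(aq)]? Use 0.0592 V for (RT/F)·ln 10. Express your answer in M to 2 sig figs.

0.56 M

The Ni²⁺/Ni couple has the larger reduction potential, so it is the cathode: E°cell = −0.24 − (−0.40) = +0.16 V and n = 2.
Rearranging E = E° − (0.0592/n)·log Q gives log Q = 2(+0.16 − (+0.181))/0.0592 = −0.709.
The balanced reaction is Ni^2+(aq) + Cd(s) → Ni(s) + Cd^2+(aq), so Q = [Cd^2+(aq)] / [Ni^2+(aq)].
Isolating [Ni^2+(aq)] in Q = 10^{−0.709} yields log [Ni^2+(aq)] = −0.250, i.e. 0.56 M.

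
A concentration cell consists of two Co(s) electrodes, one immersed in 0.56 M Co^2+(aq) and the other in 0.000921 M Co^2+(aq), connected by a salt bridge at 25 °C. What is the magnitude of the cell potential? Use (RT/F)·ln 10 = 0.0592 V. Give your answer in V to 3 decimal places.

For a concentration cell E°cell = 0, since both electrodes use the same couple.
The compartment with the higher Co^2+(aq) concentration (0.56 M) acts as the cathode; ions are reduced there and produced at the dilute (0.000921 M) anode.
With n = 2, Ecell = −(0.0592/2)·log([dilute]/[conc]) = −(0.0592/2)·log(0.000921/0.56) = +0.082 V.

0.082 V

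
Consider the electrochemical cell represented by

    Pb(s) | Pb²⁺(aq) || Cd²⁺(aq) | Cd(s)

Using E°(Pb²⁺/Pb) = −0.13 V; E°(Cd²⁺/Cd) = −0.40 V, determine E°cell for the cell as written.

−0.27 V

By convention the left-hand electrode in cell notation is the anode (oxidation) and the right-hand electrode is the cathode (reduction).
E°cell = E°(right) − E°(left) = −0.40 − (−0.13) = −0.27 V.
The negative sign shows that, as written, the cell would require an external voltage to drive the reaction.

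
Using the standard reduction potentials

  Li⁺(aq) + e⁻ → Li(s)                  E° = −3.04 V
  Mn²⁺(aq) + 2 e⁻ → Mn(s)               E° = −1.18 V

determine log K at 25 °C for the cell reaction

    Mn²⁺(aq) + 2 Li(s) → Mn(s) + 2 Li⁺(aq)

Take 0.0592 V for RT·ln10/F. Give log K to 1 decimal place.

log K = 62.8

The Mn²⁺/Mn couple is reduced (cathode); E°cell = −1.18 − (−3.04) = +1.86 V with n = 2.
At equilibrium E = 0, so log K = nE°cell / 0.0592 = (2)(+1.86) / 0.0592 = 62.8.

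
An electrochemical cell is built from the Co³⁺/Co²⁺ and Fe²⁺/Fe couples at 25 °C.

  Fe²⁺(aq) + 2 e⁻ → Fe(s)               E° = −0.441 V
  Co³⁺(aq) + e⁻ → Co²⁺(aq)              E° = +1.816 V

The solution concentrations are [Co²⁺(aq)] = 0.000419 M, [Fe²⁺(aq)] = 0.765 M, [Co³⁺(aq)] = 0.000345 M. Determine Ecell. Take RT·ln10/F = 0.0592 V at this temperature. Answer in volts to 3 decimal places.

The Co³⁺/Co²⁺ couple has the more positive E°, so it is the cathode; Fe²⁺/Fe is the anode.
E°cell = +1.816 − (−0.441) = +2.257 V, with n = 2 electrons transferred.
Balancing gives 2 Co³⁺(aq) + Fe(s) → 2 Co²⁺(aq) + Fe²⁺(aq); hence Q = ([Co²⁺(aq)]^2·[Fe²⁺(aq)]) / [Co³⁺(aq)]^2 = 1.13 (log Q = 0.052).
Applying E = E° − (RT ln10/nF)·log Q gives +2.257 − (0.0592/2)(0.052) = +2.255 V.

+2.255 V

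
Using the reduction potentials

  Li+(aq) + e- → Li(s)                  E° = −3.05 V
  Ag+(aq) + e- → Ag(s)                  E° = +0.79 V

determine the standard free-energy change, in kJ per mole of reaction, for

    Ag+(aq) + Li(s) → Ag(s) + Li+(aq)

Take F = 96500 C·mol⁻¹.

In the reaction as written Ag+(aq) is reduced, so the Ag⁺/Ag couple is the cathode and Li⁺/Li is the anode.
E°cell = +0.79 − (−3.05) = +3.84 V; balancing electrons gives n = 1.
ΔG° = −nFE°cell = −(1)(96500)(+3.84) J/mol = −371 kJ/mol.

−371 kJ/mol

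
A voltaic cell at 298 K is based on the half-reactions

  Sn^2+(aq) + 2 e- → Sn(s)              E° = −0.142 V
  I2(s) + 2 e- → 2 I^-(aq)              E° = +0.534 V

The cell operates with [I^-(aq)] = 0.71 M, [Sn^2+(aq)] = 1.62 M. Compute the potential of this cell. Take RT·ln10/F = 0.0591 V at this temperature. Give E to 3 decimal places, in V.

I₂/I⁻ is reduced (cathode, E° = +0.534 V) and Sn²⁺/Sn is oxidized (anode).
E°cell = E°cat − E°an = +0.534 − (−0.142) = +0.676 V; n = 2.
For the overall reaction I2(s) + Sn(s) → 2 I^-(aq) + Sn^2+(aq), Q = [I^-(aq)]^2·[Sn^2+(aq)] = 0.817, giving log Q = −0.088.
E = E° − (0.0591/n)·log Q = +0.676 − (0.0591/2)(−0.088) = +0.679 V.

+0.679 V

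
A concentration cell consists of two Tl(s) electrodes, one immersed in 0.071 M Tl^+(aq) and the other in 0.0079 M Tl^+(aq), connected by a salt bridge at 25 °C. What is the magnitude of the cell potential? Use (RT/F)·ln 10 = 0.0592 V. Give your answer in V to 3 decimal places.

0.056 V

For a concentration cell E°cell = 0, since both electrodes use the same couple.
The compartment with the higher Tl^+(aq) concentration (0.071 M) acts as the cathode; ions are reduced there and produced at the dilute (0.0079 M) anode.
With n = 1, Ecell = −(0.0592/1)·log([dilute]/[conc]) = −(0.0592/1)·log(0.0079/0.071) = +0.056 V.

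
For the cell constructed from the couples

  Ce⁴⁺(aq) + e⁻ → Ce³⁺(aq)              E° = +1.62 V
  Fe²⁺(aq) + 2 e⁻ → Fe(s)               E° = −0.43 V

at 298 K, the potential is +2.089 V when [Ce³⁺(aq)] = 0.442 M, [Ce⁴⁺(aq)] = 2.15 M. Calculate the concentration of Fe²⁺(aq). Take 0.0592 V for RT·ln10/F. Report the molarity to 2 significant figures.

Ce⁴⁺/Ce³⁺ is the cathode (higher E°); E°cell = +1.62 − (−0.43) = +2.05 V with n = 2.
Rearranging E = E° − (0.0592/n)·log Q gives log Q = 2(+2.05 − (+2.089))/0.0592 = −1.318.
The balanced reaction is 2 Ce⁴⁺(aq) + Fe(s) → 2 Ce³⁺(aq) + Fe²⁺(aq), so Q = ([Ce³⁺(aq)]^2·[Fe²⁺(aq)]) / [Ce⁴⁺(aq)]^2.
Isolating [Fe²⁺(aq)] in Q = 10^{−1.318} yields log [Fe²⁺(aq)] = 0.056, i.e. 1.1 M.

1.1 M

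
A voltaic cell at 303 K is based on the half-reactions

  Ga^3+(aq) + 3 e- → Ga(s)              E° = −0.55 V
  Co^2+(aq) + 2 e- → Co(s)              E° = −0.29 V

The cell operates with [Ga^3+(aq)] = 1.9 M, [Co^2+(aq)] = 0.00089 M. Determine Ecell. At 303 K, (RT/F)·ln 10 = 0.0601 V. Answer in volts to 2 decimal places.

Co²⁺/Co is reduced (cathode, E° = −0.29 V) and Ga³⁺/Ga is oxidized (anode).
E°cell = E°cat − E°an = −0.29 − (−0.55) = +0.26 V; n = 6.
Balancing gives 3 Co^2+(aq) + 2 Ga(s) → 3 Co(s) + 2 Ga^3+(aq); hence Q = [Ga^3+(aq)]^2 / [Co^2+(aq)]^3 = 5.12×10^9 (log Q = 9.709).
By the Nernst equation, E = +0.26 − (0.0601/6)·(9.709) = +0.16 V.

+0.16 V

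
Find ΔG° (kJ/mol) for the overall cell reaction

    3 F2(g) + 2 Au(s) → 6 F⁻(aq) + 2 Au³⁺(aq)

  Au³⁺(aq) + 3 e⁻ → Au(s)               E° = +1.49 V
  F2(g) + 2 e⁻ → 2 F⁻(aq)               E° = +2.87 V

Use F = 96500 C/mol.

−799 kJ/mol

In the reaction as written F2(g) is reduced, so the F₂/F⁻ couple is the cathode and Au³⁺/Au is the anode.
E°cell = +2.87 − (+1.49) = +1.38 V; balancing electrons gives n = 6.
ΔG° = −nFE°cell = −(6)(96500)(+1.38) J/mol = −799 kJ/mol.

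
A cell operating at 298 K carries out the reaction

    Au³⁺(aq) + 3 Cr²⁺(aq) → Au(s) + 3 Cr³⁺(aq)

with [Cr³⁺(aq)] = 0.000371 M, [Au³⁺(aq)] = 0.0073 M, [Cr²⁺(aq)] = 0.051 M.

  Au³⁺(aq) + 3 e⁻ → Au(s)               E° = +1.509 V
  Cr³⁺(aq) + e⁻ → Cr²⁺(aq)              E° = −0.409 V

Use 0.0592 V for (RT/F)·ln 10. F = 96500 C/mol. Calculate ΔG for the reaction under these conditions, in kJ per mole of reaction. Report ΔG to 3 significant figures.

−580 kJ/mol

E°cell = +1.509 − (−0.409) = +1.918 V; the balanced reaction transfers n = 3 electrons.
Here Q = [Cr³⁺(aq)]^3 / ([Au³⁺(aq)]·[Cr²⁺(aq)]^3) = 5.27×10^−5 (log Q = −4.278), giving E = +1.918 − (0.0592/3)·(−4.278) = +2.0024 V.
Finally ΔG = −nFE = −(3)(96500 C/mol)(+2.0024 V) = −580 kJ/mol.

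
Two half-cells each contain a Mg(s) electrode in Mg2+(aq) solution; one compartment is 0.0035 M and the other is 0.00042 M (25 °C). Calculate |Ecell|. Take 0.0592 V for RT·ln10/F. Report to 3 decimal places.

For a concentration cell E°cell = 0, since both electrodes use the same couple.
The compartment with the higher Mg2+(aq) concentration (0.0035 M) acts as the cathode; ions are reduced there and produced at the dilute (0.00042 M) anode.
With n = 2, Ecell = −(0.0592/2)·log([dilute]/[conc]) = −(0.0592/2)·log(0.00042/0.0035) = +0.027 V.

0.027 V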